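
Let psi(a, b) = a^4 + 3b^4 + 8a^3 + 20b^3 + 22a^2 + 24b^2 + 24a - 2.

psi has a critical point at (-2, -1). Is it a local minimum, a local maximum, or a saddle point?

local maximum

The mixed partial ∂²psi/∂a∂b is 0, so the Hessian at any point is diag(psi_aa, psi_bb) = diag(4(3a^2 + 12a + 11), 12(3b^2 + 10b + 4)).
At (-2, -1): H = diag(-4, -36).
Both eigenvalues are negative, so H is negative definite: a local maximum.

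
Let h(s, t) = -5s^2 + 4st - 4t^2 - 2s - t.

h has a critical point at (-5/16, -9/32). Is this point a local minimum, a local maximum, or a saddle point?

The Hessian of h is constant: H = [[-10, 4], [4, -8]].
det(H) = (-10)·(-8) − 4² = 64.
det(H) > 0 and tr(H) = -18 < 0, so H is negative definite and the point is a local maximum.

local maximum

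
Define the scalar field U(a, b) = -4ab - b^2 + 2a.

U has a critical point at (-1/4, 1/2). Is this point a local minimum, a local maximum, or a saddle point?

The Hessian of U is constant: H = [[0, -4], [-4, -2]].
det(H) = 0·(-2) − (-4)² = -16.
Since det(H) < 0, H is indefinite and the critical point is a saddle point.

saddle point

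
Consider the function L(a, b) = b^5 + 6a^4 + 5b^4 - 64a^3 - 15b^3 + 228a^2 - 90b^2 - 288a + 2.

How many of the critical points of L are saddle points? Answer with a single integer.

L separates as a function of a plus a function of b, so ∇L=0 decouples.
∂L/∂a = 24(a - 4)(a - 3)(a - 1) = 0 at a ∈ {1, 3, 4}; ∂L/∂b = 5b(b - 3)(b + 3)(b + 4) = 0 at b ∈ {-4, -3, 0, 3}.
The Hessian is diagonal: diag(L_aa, L_bb). Second derivatives: L_aa(1)=144, L_aa(3)=-48, L_aa(4)=72; L_bb(-4)=-140, L_bb(-3)=90, L_bb(0)=-180, L_bb(3)=630.
Saddle points occur where the two diagonal entries have opposite signs: (1, -4), (1, 0), (3, -3), (3, 3), (4, -4), (4, 0). Count: 6.

6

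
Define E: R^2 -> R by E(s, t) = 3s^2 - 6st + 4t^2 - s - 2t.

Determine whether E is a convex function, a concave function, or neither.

E is quadratic, so its Hessian is the constant matrix H = [[6, -6], [-6, 8]].
det(H) = 12, tr(H) = 14.
det(H) > 0 and tr(H) > 0, so H is positive definite everywhere: convex.

convex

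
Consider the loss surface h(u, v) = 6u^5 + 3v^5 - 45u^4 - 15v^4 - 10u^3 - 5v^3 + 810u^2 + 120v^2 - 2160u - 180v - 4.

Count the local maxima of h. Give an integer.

h separates as a function of u plus a function of v, so ∇h=0 decouples.
∂h/∂u = 30(u - 4)(u - 3)(u - 2)(u + 3) = 0 at u ∈ {-3, 2, 3, 4}; ∂h/∂v = 15(v - 3)(v - 2)(v - 1)(v + 2) = 0 at v ∈ {-2, 1, 2, 3}.
The Hessian is diagonal: diag(h_uu, h_vv). Second derivatives: h_uu(-3)=-6300, h_uu(2)=300, h_uu(3)=-180, h_uu(4)=420; h_vv(-2)=-900, h_vv(1)=90, h_vv(2)=-60, h_vv(3)=150.
Local maxima occur where both diagonal entries negative: (-3, -2), (-3, 2), (3, -2), (3, 2). Count: 4.

4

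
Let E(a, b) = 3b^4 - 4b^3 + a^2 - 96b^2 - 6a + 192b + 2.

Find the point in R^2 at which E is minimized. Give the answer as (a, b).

E(a,b) separates as P(a) + Q(b) + 2, so its minimum is min P + min Q + 2.
P'(a) = 2a - 6 vanishes at a ∈ {3}; Q'(b) = 12(b - 4)(b - 1)(b + 4) vanishes at b ∈ {-4, 1, 4}.
Local minima of P (where P''>0): P(3)=-9. Local minima of Q: Q(-4)=-1280, Q(4)=-256.
So the global minimum of E is P(3) + Q(-4) + 2 = -9 − 1280 + 2 = -1287, attained at (3, -4).

(3, -4)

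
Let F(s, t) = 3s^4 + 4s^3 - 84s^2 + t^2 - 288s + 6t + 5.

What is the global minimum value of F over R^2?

F(s,t) separates as P(s) + Q(t) + 5, so its minimum is min P + min Q + 5.
P'(s) = 12(s - 4)(s + 2)(s + 3) vanishes at s ∈ {-3, -2, 4}; Q'(t) = 2(t + 3) vanishes at t ∈ {-3}.
Local minima of P (where P''>0): P(-3)=243, P(4)=-1472. Local minima of Q: Q(-3)=-9.
So the global minimum of F is P(4) + Q(-3) + 5 = -1472 − 9 + 5 = -1476, attained at (4, -3).

-1476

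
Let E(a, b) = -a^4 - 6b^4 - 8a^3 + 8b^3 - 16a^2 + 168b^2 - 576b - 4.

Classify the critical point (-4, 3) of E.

The mixed partial ∂²E/∂a∂b is 0, so the Hessian at any point is diag(E_aa, E_bb) = diag(-4(3a^2 + 12a + 8), 24(-3b^2 + 2b + 14)).
At (-4, 3): H = diag(-32, -168).
Both eigenvalues are negative, so H is negative definite: a local maximum.

local maximum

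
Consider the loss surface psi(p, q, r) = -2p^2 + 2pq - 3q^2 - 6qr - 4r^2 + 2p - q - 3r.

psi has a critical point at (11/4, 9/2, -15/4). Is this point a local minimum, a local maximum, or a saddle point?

The Hessian is constant: H = [[-4, 2, 0], [2, -6, -6], [0, -6, -8]].
Leading principal minors: Δ₁ = -4, Δ₂ = 20, Δ₃ = -16.
The minors alternate sign starting negative (−, +, −), so H is negative definite: a local maximum.

local maximum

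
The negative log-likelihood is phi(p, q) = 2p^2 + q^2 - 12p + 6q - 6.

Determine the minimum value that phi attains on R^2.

phi(p,q) separates as A(p) + B(q) − 6, so its minimum is min A + min B − 6.
A'(p) = 4p - 12 vanishes at p ∈ {3}; B'(q) = 2q + 6 vanishes at q ∈ {-3}.
Local minima of A (where A''>0): A(3)=-18. Local minima of B: B(-3)=-9.
So the global minimum of phi is A(3) + B(-3) − 6 = -18 − 9 − 6 = -33, attained at (3, -3).

-33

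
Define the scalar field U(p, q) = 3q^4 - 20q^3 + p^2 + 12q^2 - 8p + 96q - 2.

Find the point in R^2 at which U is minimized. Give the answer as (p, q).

(4, -1)

U(p,q) separates as A(p) + B(q) − 2, so its minimum is min A + min B − 2.
A'(p) = 2p - 8 vanishes at p ∈ {4}; B'(q) = 12(q - 4)(q - 2)(q + 1) vanishes at q ∈ {-1, 2, 4}.
Local minima of A (where A''>0): A(4)=-16. Local minima of B: B(-1)=-61, B(4)=64.
So the global minimum of U is A(4) + B(-1) − 2 = -16 − 61 − 2 = -79, attained at (4, -1).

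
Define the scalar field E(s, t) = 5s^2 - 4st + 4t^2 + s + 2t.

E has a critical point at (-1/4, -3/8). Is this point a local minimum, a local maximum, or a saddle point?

The Hessian of E is constant: H = [[10, -4], [-4, 8]].
det(H) = 10·8 − (-4)² = 64.
det(H) > 0 and tr(H) = 18 > 0, so H is positive definite and the point is a local minimum.

local minimum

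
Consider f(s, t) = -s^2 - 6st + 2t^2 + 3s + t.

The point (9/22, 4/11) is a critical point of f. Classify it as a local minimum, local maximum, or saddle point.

The Hessian of f is constant: H = [[-2, -6], [-6, 4]].
det(H) = (-2)·4 − (-6)² = -44.
Since det(H) < 0, H is indefinite and the critical point is a saddle point.

saddle point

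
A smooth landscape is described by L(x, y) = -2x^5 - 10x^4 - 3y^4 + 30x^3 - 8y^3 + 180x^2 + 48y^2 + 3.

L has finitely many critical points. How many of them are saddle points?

L separates as a function of x plus a function of y, so ∇L=0 decouples.
∂L/∂x = -10x(x - 3)(x + 3)(x + 4) = 0 at x ∈ {-4, -3, 0, 3}; ∂L/∂y = -12y(y - 2)(y + 4) = 0 at y ∈ {-4, 0, 2}.
The Hessian is diagonal: diag(L_xx, L_yy). Second derivatives: L_xx(-4)=280, L_xx(-3)=-180, L_xx(0)=360, L_xx(3)=-1260; L_yy(-4)=-288, L_yy(0)=96, L_yy(2)=-144.
Saddle points occur where the two diagonal entries have opposite signs: (-4, -4), (-4, 2), (-3, 0), (0, -4), (0, 2), (3, 0). Count: 6.

6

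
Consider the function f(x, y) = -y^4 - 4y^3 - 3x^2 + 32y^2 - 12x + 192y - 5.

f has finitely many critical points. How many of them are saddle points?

f separates as a function of x plus a function of y, so ∇f=0 decouples.
∂f/∂x = -6(x + 2) = 0 at x ∈ {-2}; ∂f/∂y = -4(y - 4)(y + 3)(y + 4) = 0 at y ∈ {-4, -3, 4}.
The Hessian is diagonal: diag(f_xx, f_yy). Second derivatives: f_xx(-2)=-6; f_yy(-4)=-32, f_yy(-3)=28, f_yy(4)=-224.
Saddle points occur where the two diagonal entries have opposite signs: (-2, -3). Count: 1.

1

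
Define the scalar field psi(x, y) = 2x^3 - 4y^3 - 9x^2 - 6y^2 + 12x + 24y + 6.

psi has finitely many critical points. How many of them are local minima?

psi separates as a function of x plus a function of y, so ∇psi=0 decouples.
∂psi/∂x = 6(x - 2)(x - 1) = 0 at x ∈ {1, 2}; ∂psi/∂y = -12(y - 1)(y + 2) = 0 at y ∈ {-2, 1}.
The Hessian is diagonal: diag(psi_xx, psi_yy). Second derivatives: psi_xx(1)=-6, psi_xx(2)=6; psi_yy(-2)=36, psi_yy(1)=-36.
Local minima occur where both diagonal entries positive: (2, -2). Count: 1.

1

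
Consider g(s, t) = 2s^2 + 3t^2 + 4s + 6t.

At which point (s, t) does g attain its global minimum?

(-1, -1)

g(s,t) separates as P(s) + Q(t), so its minimum is min P + min Q.
P'(s) = 4s + 4 vanishes at s ∈ {-1}; Q'(t) = 6(t + 1) vanishes at t ∈ {-1}.
Local minima of P (where P''>0): P(-1)=-2. Local minima of Q: Q(-1)=-3.
So the global minimum of g is P(-1) + Q(-1) = -2 − 3 = -5, attained at (-1, -1).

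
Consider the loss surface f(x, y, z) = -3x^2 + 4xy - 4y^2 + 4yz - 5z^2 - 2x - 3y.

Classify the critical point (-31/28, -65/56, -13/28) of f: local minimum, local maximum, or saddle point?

The Hessian is constant: H = [[-6, 4, 0], [4, -8, 4], [0, 4, -10]].
Leading principal minors: Δ₁ = -6, Δ₂ = 32, Δ₃ = -224.
The minors alternate sign starting negative (−, +, −), so H is negative definite: a local maximum.

local maximum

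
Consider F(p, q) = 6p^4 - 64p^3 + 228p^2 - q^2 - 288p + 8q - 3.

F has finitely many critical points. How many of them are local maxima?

1

F separates as a function of p plus a function of q, so ∇F=0 decouples.
∂F/∂p = 24(p - 4)(p - 3)(p - 1) = 0 at p ∈ {1, 3, 4}; ∂F/∂q = -2(q - 4) = 0 at q ∈ {4}.
The Hessian is diagonal: diag(F_pp, F_qq). Second derivatives: F_pp(1)=144, F_pp(3)=-48, F_pp(4)=72; F_qq(4)=-2.
Local maxima occur where both diagonal entries negative: (3, 4). Count: 1.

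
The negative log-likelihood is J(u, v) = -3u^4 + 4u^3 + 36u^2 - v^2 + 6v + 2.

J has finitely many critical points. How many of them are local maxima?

2

J separates as a function of u plus a function of v, so ∇J=0 decouples.
∂J/∂u = -12u(u - 3)(u + 2) = 0 at u ∈ {-2, 0, 3}; ∂J/∂v = -2(v - 3) = 0 at v ∈ {3}.
The Hessian is diagonal: diag(J_uu, J_vv). Second derivatives: J_uu(-2)=-120, J_uu(0)=72, J_uu(3)=-180; J_vv(3)=-2.
Local maxima occur where both diagonal entries negative: (-2, 3), (3, 3). Count: 2.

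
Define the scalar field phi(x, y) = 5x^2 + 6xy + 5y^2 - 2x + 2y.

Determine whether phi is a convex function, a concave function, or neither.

phi is quadratic, so its Hessian is the constant matrix H = [[10, 6], [6, 10]].
det(H) = 64, tr(H) = 20.
det(H) > 0 and tr(H) > 0, so H is positive definite everywhere: convex.

convex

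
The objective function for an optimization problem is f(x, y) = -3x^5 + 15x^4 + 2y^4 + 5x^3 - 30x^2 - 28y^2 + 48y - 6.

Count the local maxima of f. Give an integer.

2

f separates as a function of x plus a function of y, so ∇f=0 decouples.
∂f/∂x = -15x(x - 4)(x - 1)(x + 1) = 0 at x ∈ {-1, 0, 1, 4}; ∂f/∂y = 8(y - 2)(y - 1)(y + 3) = 0 at y ∈ {-3, 1, 2}.
The Hessian is diagonal: diag(f_xx, f_yy). Second derivatives: f_xx(-1)=150, f_xx(0)=-60, f_xx(1)=90, f_xx(4)=-900; f_yy(-3)=160, f_yy(1)=-32, f_yy(2)=40.
Local maxima occur where both diagonal entries negative: (0, 1), (4, 1). Count: 2.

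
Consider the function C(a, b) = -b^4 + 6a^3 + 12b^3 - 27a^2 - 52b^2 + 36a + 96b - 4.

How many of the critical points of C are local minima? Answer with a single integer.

1

C separates as a function of a plus a function of b, so ∇C=0 decouples.
∂C/∂a = 18(a - 2)(a - 1) = 0 at a ∈ {1, 2}; ∂C/∂b = -4(b - 4)(b - 3)(b - 2) = 0 at b ∈ {2, 3, 4}.
The Hessian is diagonal: diag(C_aa, C_bb). Second derivatives: C_aa(1)=-18, C_aa(2)=18; C_bb(2)=-8, C_bb(3)=4, C_bb(4)=-8.
Local minima occur where both diagonal entries positive: (2, 3). Count: 1.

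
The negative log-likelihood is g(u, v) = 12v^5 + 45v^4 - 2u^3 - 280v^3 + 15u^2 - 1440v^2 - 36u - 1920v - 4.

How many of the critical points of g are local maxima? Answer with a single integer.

g separates as a function of u plus a function of v, so ∇g=0 decouples.
∂g/∂u = -6(u - 3)(u - 2) = 0 at u ∈ {2, 3}; ∂g/∂v = 60(v - 4)(v + 1)(v + 2)(v + 4) = 0 at v ∈ {-4, -2, -1, 4}.
The Hessian is diagonal: diag(g_uu, g_vv). Second derivatives: g_uu(2)=6, g_uu(3)=-6; g_vv(-4)=-2880, g_vv(-2)=720, g_vv(-1)=-900, g_vv(4)=14400.
Local maxima occur where both diagonal entries negative: (3, -4), (3, -1). Count: 2.

2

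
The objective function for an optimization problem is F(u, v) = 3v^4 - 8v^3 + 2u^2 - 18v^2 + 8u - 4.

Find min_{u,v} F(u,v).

F(u,v) separates as P(u) + Q(v) − 4, so its minimum is min P + min Q − 4.
P'(u) = 4u + 8 vanishes at u ∈ {-2}; Q'(v) = 12v(v - 3)(v + 1) vanishes at v ∈ {-1, 0, 3}.
Local minima of P (where P''>0): P(-2)=-8. Local minima of Q: Q(-1)=-7, Q(3)=-135.
So the global minimum of F is P(-2) + Q(3) − 4 = -8 − 135 − 4 = -147, attained at (-2, 3).

-147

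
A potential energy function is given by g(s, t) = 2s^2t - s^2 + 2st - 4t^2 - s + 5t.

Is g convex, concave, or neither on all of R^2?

neither

The term 2s^2t is cubic, so the Hessian is not constant.
∂²g/∂s² = 4t - 2, which takes both signs as t varies (negative for sufficiently negative t). A diagonal entry of the Hessian changing sign means the Hessian is neither positive- nor negative-semidefinite on all of R^2.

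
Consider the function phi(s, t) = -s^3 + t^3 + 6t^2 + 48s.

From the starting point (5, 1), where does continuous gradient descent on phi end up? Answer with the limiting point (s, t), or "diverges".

phi is separable, so gradient descent decouples: s follows -∂phi/∂s, t follows -∂phi/∂t.
∂phi/∂s = -3(s - 4)(s + 4); at s=5 this is -27, so s increases.
∂phi/∂t = 3t(t + 4); at t=1 this is 15, so t decreases.
The s-coordinate has no critical point in that direction and runs off to infinity.

diverges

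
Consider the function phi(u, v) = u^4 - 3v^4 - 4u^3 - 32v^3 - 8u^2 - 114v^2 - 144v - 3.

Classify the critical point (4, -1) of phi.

saddle point

The mixed partial ∂²phi/∂u∂v is 0, so the Hessian at any point is diag(phi_uu, phi_vv) = diag(4(3u^2 - 6u - 4), -12(3v^2 + 16v + 19)).
At (4, -1): H = diag(80, -72).
The eigenvalues have opposite signs, so H is indefinite: a saddle point.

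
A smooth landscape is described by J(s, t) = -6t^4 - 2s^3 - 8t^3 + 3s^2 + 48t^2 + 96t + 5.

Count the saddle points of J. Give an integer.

J separates as a function of s plus a function of t, so ∇J=0 decouples.
∂J/∂s = -6s(s - 1) = 0 at s ∈ {0, 1}; ∂J/∂t = -24(t - 2)(t + 1)(t + 2) = 0 at t ∈ {-2, -1, 2}.
The Hessian is diagonal: diag(J_ss, J_tt). Second derivatives: J_ss(0)=6, J_ss(1)=-6; J_tt(-2)=-96, J_tt(-1)=72, J_tt(2)=-288.
Saddle points occur where the two diagonal entries have opposite signs: (0, -2), (0, 2), (1, -1). Count: 3.

3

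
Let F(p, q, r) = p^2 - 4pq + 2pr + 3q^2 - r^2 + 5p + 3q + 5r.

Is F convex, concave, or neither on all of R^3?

F is quadratic, so its Hessian is the constant matrix H = [[2, -4, 2], [-4, 6, 0], [2, 0, -2]].
Leading principal minors: 2, -4, -16.
Neither pattern holds ⇒ H is indefinite ⇒ neither convex nor concave.

neither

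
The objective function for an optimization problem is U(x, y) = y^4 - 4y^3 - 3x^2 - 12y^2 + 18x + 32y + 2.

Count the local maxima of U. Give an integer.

U separates as a function of x plus a function of y, so ∇U=0 decouples.
∂U/∂x = -6(x - 3) = 0 at x ∈ {3}; ∂U/∂y = 4(y - 4)(y - 1)(y + 2) = 0 at y ∈ {-2, 1, 4}.
The Hessian is diagonal: diag(U_xx, U_yy). Second derivatives: U_xx(3)=-6; U_yy(-2)=72, U_yy(1)=-36, U_yy(4)=72.
Local maxima occur where both diagonal entries negative: (3, 1). Count: 1.

1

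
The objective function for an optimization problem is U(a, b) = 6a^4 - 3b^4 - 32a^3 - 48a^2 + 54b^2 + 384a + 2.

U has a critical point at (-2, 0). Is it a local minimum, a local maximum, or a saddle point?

The mixed partial ∂²U/∂a∂b is 0, so the Hessian at any point is diag(U_aa, U_bb) = diag(24(3a^2 - 8a - 4), 36(-b^2 + 3)).
At (-2, 0): H = diag(576, 108).
Both eigenvalues are positive, so H is positive definite: a local minimum.

local minimum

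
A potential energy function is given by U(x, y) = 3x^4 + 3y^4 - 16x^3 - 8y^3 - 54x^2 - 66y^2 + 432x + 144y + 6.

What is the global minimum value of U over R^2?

-1668

U(x,y) separates as P(x) + Q(y) + 6, so its minimum is min P + min Q + 6.
P'(x) = 12(x - 4)(x - 3)(x + 3) vanishes at x ∈ {-3, 3, 4}; Q'(y) = 12(y - 4)(y - 1)(y + 3) vanishes at y ∈ {-3, 1, 4}.
Local minima of P (where P''>0): P(-3)=-1107, P(4)=608. Local minima of Q: Q(-3)=-567, Q(4)=-224.
So the global minimum of U is P(-3) + Q(-3) + 6 = -1107 − 567 + 6 = -1668, attained at (-3, -3).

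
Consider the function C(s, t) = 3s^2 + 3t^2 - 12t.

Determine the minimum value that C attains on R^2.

C(s,t) separates as P(s) + Q(t), so its minimum is min P + min Q.
P'(s) = 6s vanishes at s ∈ {0}; Q'(t) = 6(t - 2) vanishes at t ∈ {2}.
Local minima of P (where P''>0): P(0)=0. Local minima of Q: Q(2)=-12.
So the global minimum of C is P(0) + Q(2) = 0 − 12 = -12, attained at (0, 2).

-12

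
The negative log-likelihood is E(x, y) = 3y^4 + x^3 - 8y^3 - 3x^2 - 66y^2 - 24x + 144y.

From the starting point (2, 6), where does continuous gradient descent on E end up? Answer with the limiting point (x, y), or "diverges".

E is separable, so gradient descent decouples: x follows -∂E/∂x, y follows -∂E/∂y.
∂E/∂x = 3(x - 4)(x + 2); at x=2 this is -24, so x increases.
∂E/∂y = 12(y - 4)(y - 1)(y + 3); at y=6 this is 1080, so y decreases.
x converges to its nearest critical value 4 (a local min of the x-part); y converges to 4. The iterate converges to (4, 4).

(4, 4)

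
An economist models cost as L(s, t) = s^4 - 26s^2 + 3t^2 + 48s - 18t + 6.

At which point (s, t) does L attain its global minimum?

(-4, 3)

L(s,t) separates as P(s) + Q(t) + 6, so its minimum is min P + min Q + 6.
P'(s) = 4(s - 3)(s - 1)(s + 4) vanishes at s ∈ {-4, 1, 3}; Q'(t) = 6(t - 3) vanishes at t ∈ {3}.
Local minima of P (where P''>0): P(-4)=-352, P(3)=-9. Local minima of Q: Q(3)=-27.
So the global minimum of L is P(-4) + Q(3) + 6 = -352 − 27 + 6 = -373, attained at (-4, 3).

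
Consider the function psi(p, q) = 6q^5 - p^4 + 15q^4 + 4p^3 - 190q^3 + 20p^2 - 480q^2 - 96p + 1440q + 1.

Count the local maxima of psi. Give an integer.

4

psi separates as a function of p plus a function of q, so ∇psi=0 decouples.
∂psi/∂p = -4(p - 4)(p - 2)(p + 3) = 0 at p ∈ {-3, 2, 4}; ∂psi/∂q = 30(q - 4)(q - 1)(q + 3)(q + 4) = 0 at q ∈ {-4, -3, 1, 4}.
The Hessian is diagonal: diag(psi_pp, psi_qq). Second derivatives: psi_pp(-3)=-140, psi_pp(2)=40, psi_pp(4)=-56; psi_qq(-4)=-1200, psi_qq(-3)=840, psi_qq(1)=-1800, psi_qq(4)=5040.
Local maxima occur where both diagonal entries negative: (-3, -4), (-3, 1), (4, -4), (4, 1). Count: 4.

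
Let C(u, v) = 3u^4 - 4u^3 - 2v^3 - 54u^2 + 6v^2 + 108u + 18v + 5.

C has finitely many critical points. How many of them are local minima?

2

C separates as a function of u plus a function of v, so ∇C=0 decouples.
∂C/∂u = 12(u - 3)(u - 1)(u + 3) = 0 at u ∈ {-3, 1, 3}; ∂C/∂v = -6(v - 3)(v + 1) = 0 at v ∈ {-1, 3}.
The Hessian is diagonal: diag(C_uu, C_vv). Second derivatives: C_uu(-3)=288, C_uu(1)=-96, C_uu(3)=144; C_vv(-1)=24, C_vv(3)=-24.
Local minima occur where both diagonal entries positive: (-3, -1), (3, -1). Count: 2.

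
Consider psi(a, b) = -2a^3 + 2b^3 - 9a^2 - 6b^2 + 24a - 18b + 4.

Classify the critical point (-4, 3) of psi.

local minimum

The mixed partial ∂²psi/∂a∂b is 0, so the Hessian at any point is diag(psi_aa, psi_bb) = diag(-6(2a + 3), 12(b - 1)).
At (-4, 3): H = diag(30, 24).
Both eigenvalues are positive, so H is positive definite: a local minimum.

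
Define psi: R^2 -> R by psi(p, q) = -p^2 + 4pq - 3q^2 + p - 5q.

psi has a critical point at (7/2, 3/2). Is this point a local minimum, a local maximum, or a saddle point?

The Hessian of psi is constant: H = [[-2, 4], [4, -6]].
det(H) = (-2)·(-6) − 4² = -4.
Since det(H) < 0, H is indefinite and the critical point is a saddle point.

saddle point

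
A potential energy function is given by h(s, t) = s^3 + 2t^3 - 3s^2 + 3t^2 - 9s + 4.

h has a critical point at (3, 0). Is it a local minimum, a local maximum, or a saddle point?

The mixed partial ∂²h/∂s∂t is 0, so the Hessian at any point is diag(h_ss, h_tt) = diag(6(s - 1), 6(2t + 1)).
At (3, 0): H = diag(12, 6).
Both eigenvalues are positive, so H is positive definite: a local minimum.

local minimum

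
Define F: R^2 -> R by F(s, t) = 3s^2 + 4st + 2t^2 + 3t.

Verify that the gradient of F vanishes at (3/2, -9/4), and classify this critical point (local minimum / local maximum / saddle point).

∇F = (6s + 4t, 4s + 4t + 3); substituting (3/2, -9/4) gives ∇F = (0, 0), so (3/2, -9/4) is indeed a critical point.
The Hessian of F is constant: H = [[6, 4], [4, 4]].
det(H) = 6·4 − 4² = 8.
det(H) > 0 and tr(H) = 10 > 0, so H is positive definite and the point is a local minimum.

local minimum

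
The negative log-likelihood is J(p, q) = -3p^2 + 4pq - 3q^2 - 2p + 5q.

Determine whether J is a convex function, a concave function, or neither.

concave

J is quadratic, so its Hessian is the constant matrix H = [[-6, 4], [4, -6]].
det(H) = 20, tr(H) = -12.
det(H) > 0 and tr(H) < 0, so H is negative definite everywhere: concave.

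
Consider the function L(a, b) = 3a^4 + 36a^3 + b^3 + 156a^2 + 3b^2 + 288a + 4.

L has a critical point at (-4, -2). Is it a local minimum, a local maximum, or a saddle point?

The mixed partial ∂²L/∂a∂b is 0, so the Hessian at any point is diag(L_aa, L_bb) = diag(12(3a^2 + 18a + 26), 6(b + 1)).
At (-4, -2): H = diag(24, -6).
The eigenvalues have opposite signs, so H is indefinite: a saddle point.

saddle point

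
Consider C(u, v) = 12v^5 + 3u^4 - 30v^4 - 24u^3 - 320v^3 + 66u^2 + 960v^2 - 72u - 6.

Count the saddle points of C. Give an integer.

6

C separates as a function of u plus a function of v, so ∇C=0 decouples.
∂C/∂u = 12(u - 3)(u - 2)(u - 1) = 0 at u ∈ {1, 2, 3}; ∂C/∂v = 60v(v - 4)(v - 2)(v + 4) = 0 at v ∈ {-4, 0, 2, 4}.
The Hessian is diagonal: diag(C_uu, C_vv). Second derivatives: C_uu(1)=24, C_uu(2)=-12, C_uu(3)=24; C_vv(-4)=-11520, C_vv(0)=1920, C_vv(2)=-1440, C_vv(4)=3840.
Saddle points occur where the two diagonal entries have opposite signs: (1, -4), (1, 2), (2, 0), (2, 4), (3, -4), (3, 2). Count: 6.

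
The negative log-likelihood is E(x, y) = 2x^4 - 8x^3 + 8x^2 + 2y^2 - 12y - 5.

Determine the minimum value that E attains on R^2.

E(x,y) separates as P(x) + Q(y) − 5, so its minimum is min P + min Q − 5.
P'(x) = 8x(x - 2)(x - 1) vanishes at x ∈ {0, 1, 2}; Q'(y) = 4y - 12 vanishes at y ∈ {3}.
Local minima of P (where P''>0): P(0)=0, P(2)=0. Local minima of Q: Q(3)=-18.
So the global minimum of E is P(0) + Q(3) − 5 = 0 − 18 − 5 = -23, attained at (0, 3).

-23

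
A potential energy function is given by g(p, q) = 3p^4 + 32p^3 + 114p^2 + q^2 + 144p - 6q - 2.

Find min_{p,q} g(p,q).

-70

g(p,q) separates as A(p) + B(q) − 2, so its minimum is min A + min B − 2.
A'(p) = 12(p + 1)(p + 3)(p + 4) vanishes at p ∈ {-4, -3, -1}; B'(q) = 2q - 6 vanishes at q ∈ {3}.
Local minima of A (where A''>0): A(-4)=-32, A(-1)=-59. Local minima of B: B(3)=-9.
So the global minimum of g is A(-1) + B(3) − 2 = -59 − 9 − 2 = -70, attained at (-1, 3).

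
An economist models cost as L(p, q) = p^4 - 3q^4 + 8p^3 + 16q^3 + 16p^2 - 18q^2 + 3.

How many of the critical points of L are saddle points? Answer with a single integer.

5

L separates as a function of p plus a function of q, so ∇L=0 decouples.
∂L/∂p = 4p(p + 2)(p + 4) = 0 at p ∈ {-4, -2, 0}; ∂L/∂q = -12q(q - 3)(q - 1) = 0 at q ∈ {0, 1, 3}.
The Hessian is diagonal: diag(L_pp, L_qq). Second derivatives: L_pp(-4)=32, L_pp(-2)=-16, L_pp(0)=32; L_qq(0)=-36, L_qq(1)=24, L_qq(3)=-72.
Saddle points occur where the two diagonal entries have opposite signs: (-4, 0), (-4, 3), (-2, 1), (0, 0), (0, 3). Count: 5.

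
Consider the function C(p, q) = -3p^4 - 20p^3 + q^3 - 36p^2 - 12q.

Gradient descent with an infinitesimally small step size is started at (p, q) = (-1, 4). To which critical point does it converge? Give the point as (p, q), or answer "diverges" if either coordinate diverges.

(-2, 2)

C is separable, so gradient descent decouples: p follows -∂C/∂p, q follows -∂C/∂q.
∂C/∂p = -12p(p + 2)(p + 3); at p=-1 this is 24, so p decreases.
∂C/∂q = 3(q - 2)(q + 2); at q=4 this is 36, so q decreases.
p converges to its nearest critical value -2 (a local min of the p-part); q converges to 2. The iterate converges to (-2, 2).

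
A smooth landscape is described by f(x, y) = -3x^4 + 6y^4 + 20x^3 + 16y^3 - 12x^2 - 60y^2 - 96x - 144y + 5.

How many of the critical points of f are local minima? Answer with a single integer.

2

f separates as a function of x plus a function of y, so ∇f=0 decouples.
∂f/∂x = -12(x - 4)(x - 2)(x + 1) = 0 at x ∈ {-1, 2, 4}; ∂f/∂y = 24(y - 2)(y + 1)(y + 3) = 0 at y ∈ {-3, -1, 2}.
The Hessian is diagonal: diag(f_xx, f_yy). Second derivatives: f_xx(-1)=-180, f_xx(2)=72, f_xx(4)=-120; f_yy(-3)=240, f_yy(-1)=-144, f_yy(2)=360.
Local minima occur where both diagonal entries positive: (2, -3), (2, 2). Count: 2.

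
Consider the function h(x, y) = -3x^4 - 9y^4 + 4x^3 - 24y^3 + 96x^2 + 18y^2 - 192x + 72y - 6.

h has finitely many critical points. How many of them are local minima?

h separates as a function of x plus a function of y, so ∇h=0 decouples.
∂h/∂x = -12(x - 4)(x - 1)(x + 4) = 0 at x ∈ {-4, 1, 4}; ∂h/∂y = -36(y - 1)(y + 1)(y + 2) = 0 at y ∈ {-2, -1, 1}.
The Hessian is diagonal: diag(h_xx, h_yy). Second derivatives: h_xx(-4)=-480, h_xx(1)=180, h_xx(4)=-288; h_yy(-2)=-108, h_yy(-1)=72, h_yy(1)=-216.
Local minima occur where both diagonal entries positive: (1, -1). Count: 1.

1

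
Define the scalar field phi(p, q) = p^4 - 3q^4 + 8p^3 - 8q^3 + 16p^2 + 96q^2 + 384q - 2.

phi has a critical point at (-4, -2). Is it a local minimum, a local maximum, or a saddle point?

local minimum

The mixed partial ∂²phi/∂p∂q is 0, so the Hessian at any point is diag(phi_pp, phi_qq) = diag(4(3p^2 + 12p + 8), 12(-3q^2 - 4q + 16)).
At (-4, -2): H = diag(32, 144).
Both eigenvalues are positive, so H is positive definite: a local minimum.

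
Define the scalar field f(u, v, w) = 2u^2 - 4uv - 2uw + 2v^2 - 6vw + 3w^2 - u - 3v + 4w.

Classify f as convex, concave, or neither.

f is quadratic, so its Hessian is the constant matrix H = [[4, -4, -2], [-4, 4, -6], [-2, -6, 6]].
Leading principal minors: 4, 0, -256.
Neither pattern holds ⇒ H is indefinite ⇒ neither convex nor concave.

neither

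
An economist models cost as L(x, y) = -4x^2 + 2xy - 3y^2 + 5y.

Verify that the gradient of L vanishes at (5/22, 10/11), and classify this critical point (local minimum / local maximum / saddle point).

local maximum

∇L = (-8x + 2y, 2x - 6y + 5); substituting (5/22, 10/11) gives ∇L = (0, 0), so (5/22, 10/11) is indeed a critical point.
The Hessian of L is constant: H = [[-8, 2], [2, -6]].
det(H) = (-8)·(-6) − 2² = 44.
det(H) > 0 and tr(H) = -14 < 0, so H is negative definite and the point is a local maximum.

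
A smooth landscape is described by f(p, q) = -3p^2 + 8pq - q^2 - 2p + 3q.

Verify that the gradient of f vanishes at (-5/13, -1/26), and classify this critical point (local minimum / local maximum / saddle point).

saddle point

∇f = (-6p + 8q - 2, 8p - 2q + 3); substituting (-5/13, -1/26) gives ∇f = (0, 0), so (-5/13, -1/26) is indeed a critical point.
The Hessian of f is constant: H = [[-6, 8], [8, -2]].
det(H) = (-6)·(-2) − 8² = -52.
Since det(H) < 0, H is indefinite and the critical point is a saddle point.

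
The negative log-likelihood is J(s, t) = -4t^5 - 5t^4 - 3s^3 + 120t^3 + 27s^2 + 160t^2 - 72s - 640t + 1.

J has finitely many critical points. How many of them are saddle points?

J separates as a function of s plus a function of t, so ∇J=0 decouples.
∂J/∂s = -9(s - 4)(s - 2) = 0 at s ∈ {2, 4}; ∂J/∂t = -20(t - 4)(t - 1)(t + 2)(t + 4) = 0 at t ∈ {-4, -2, 1, 4}.
The Hessian is diagonal: diag(J_ss, J_tt). Second derivatives: J_ss(2)=18, J_ss(4)=-18; J_tt(-4)=1600, J_tt(-2)=-720, J_tt(1)=900, J_tt(4)=-2880.
Saddle points occur where the two diagonal entries have opposite signs: (2, -2), (2, 4), (4, -4), (4, 1). Count: 4.

4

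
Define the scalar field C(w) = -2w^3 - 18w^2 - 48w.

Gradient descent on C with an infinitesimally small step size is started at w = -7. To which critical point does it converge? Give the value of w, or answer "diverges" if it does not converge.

-4

C'(w) = -6(w + 2)(w + 4), so C'(-7) = -90.
Gradient descent moves in the -C' direction, i.e. w is increasing.
The nearest critical point in that direction is w = -4, where C'' = 12 > 0 (a local minimum). The iterate converges there.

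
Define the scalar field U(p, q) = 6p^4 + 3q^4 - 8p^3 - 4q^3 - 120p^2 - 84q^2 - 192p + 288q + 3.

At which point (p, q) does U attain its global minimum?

U(p,q) separates as A(p) + B(q) + 3, so its minimum is min A + min B + 3.
A'(p) = 24(p - 4)(p + 1)(p + 2) vanishes at p ∈ {-2, -1, 4}; B'(q) = 12(q - 3)(q - 2)(q + 4) vanishes at q ∈ {-4, 2, 3}.
Local minima of A (where A''>0): A(-2)=64, A(4)=-1664. Local minima of B: B(-4)=-1472, B(3)=243.
So the global minimum of U is A(4) + B(-4) + 3 = -1664 − 1472 + 3 = -3133, attained at (4, -4).

(4, -4)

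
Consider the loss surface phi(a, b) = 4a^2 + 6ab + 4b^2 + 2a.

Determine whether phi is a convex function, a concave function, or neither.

phi is quadratic, so its Hessian is the constant matrix H = [[8, 6], [6, 8]].
det(H) = 28, tr(H) = 16.
det(H) > 0 and tr(H) > 0, so H is positive definite everywhere: convex.

convex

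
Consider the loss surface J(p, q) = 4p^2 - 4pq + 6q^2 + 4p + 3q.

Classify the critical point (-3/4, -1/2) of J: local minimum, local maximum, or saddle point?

local minimum

The Hessian of J is constant: H = [[8, -4], [-4, 12]].
det(H) = 8·12 − (-4)² = 80.
det(H) > 0 and tr(H) = 20 > 0, so H is positive definite and the point is a local minimum.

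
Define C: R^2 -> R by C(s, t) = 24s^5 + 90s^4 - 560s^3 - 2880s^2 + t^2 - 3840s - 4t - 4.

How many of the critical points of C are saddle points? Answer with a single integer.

2

C separates as a function of s plus a function of t, so ∇C=0 decouples.
∂C/∂s = 120(s - 4)(s + 1)(s + 2)(s + 4) = 0 at s ∈ {-4, -2, -1, 4}; ∂C/∂t = 2(t - 2) = 0 at t ∈ {2}.
The Hessian is diagonal: diag(C_ss, C_tt). Second derivatives: C_ss(-4)=-5760, C_ss(-2)=1440, C_ss(-1)=-1800, C_ss(4)=28800; C_tt(2)=2.
Saddle points occur where the two diagonal entries have opposite signs: (-4, 2), (-1, 2). Count: 2.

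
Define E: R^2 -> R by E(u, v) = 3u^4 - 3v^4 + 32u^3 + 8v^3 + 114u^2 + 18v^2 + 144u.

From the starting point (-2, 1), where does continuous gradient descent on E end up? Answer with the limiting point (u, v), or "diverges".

(-1, 0)

E is separable, so gradient descent decouples: u follows -∂E/∂u, v follows -∂E/∂v.
∂E/∂u = 12(u + 1)(u + 3)(u + 4); at u=-2 this is -24, so u increases.
∂E/∂v = -12v(v - 3)(v + 1); at v=1 this is 48, so v decreases.
u converges to its nearest critical value -1 (a local min of the u-part); v converges to 0. The iterate converges to (-1, 0).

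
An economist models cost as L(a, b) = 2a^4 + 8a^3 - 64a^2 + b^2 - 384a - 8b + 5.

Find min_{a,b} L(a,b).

L(a,b) separates as P(a) + Q(b) + 5, so its minimum is min P + min Q + 5.
P'(a) = 8(a - 4)(a + 3)(a + 4) vanishes at a ∈ {-4, -3, 4}; Q'(b) = 2b - 8 vanishes at b ∈ {4}.
Local minima of P (where P''>0): P(-4)=512, P(4)=-1536. Local minima of Q: Q(4)=-16.
So the global minimum of L is P(4) + Q(4) + 5 = -1536 − 16 + 5 = -1547, attained at (4, 4).

-1547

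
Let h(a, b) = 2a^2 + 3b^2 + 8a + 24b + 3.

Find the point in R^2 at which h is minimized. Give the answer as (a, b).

h(a,b) separates as P(a) + Q(b) + 3, so its minimum is min P + min Q + 3.
P'(a) = 4a + 8 vanishes at a ∈ {-2}; Q'(b) = 6b + 24 vanishes at b ∈ {-4}.
Local minima of P (where P''>0): P(-2)=-8. Local minima of Q: Q(-4)=-48.
So the global minimum of h is P(-2) + Q(-4) + 3 = -8 − 48 + 3 = -53, attained at (-2, -4).

(-2, -4)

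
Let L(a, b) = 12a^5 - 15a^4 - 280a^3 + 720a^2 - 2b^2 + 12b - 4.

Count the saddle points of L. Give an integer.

L separates as a function of a plus a function of b, so ∇L=0 decouples.
∂L/∂a = 60a(a - 3)(a - 2)(a + 4) = 0 at a ∈ {-4, 0, 2, 3}; ∂L/∂b = -4(b - 3) = 0 at b ∈ {3}.
The Hessian is diagonal: diag(L_aa, L_bb). Second derivatives: L_aa(-4)=-10080, L_aa(0)=1440, L_aa(2)=-720, L_aa(3)=1260; L_bb(3)=-4.
Saddle points occur where the two diagonal entries have opposite signs: (0, 3), (3, 3). Count: 2.

2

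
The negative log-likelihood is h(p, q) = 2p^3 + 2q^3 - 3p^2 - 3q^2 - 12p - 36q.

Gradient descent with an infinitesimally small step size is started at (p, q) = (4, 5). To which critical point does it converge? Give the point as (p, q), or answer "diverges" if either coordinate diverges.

(2, 3)

h is separable, so gradient descent decouples: p follows -∂h/∂p, q follows -∂h/∂q.
∂h/∂p = 6(p - 2)(p + 1); at p=4 this is 60, so p decreases.
∂h/∂q = 6(q - 3)(q + 2); at q=5 this is 84, so q decreases.
p converges to its nearest critical value 2 (a local min of the p-part); q converges to 3. The iterate converges to (2, 3).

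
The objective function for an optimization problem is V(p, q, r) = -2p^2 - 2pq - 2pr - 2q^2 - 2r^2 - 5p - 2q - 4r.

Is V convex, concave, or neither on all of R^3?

V is quadratic, so its Hessian is the constant matrix H = [[-4, -2, -2], [-2, -4, 0], [-2, 0, -4]].
Leading principal minors: -4, 12, -32.
Signs alternate −, +, − ⇒ H ≺ 0 ⇒ concave.

concave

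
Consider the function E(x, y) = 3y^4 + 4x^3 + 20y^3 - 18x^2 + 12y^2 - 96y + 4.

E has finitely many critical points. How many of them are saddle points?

3

E separates as a function of x plus a function of y, so ∇E=0 decouples.
∂E/∂x = 12x(x - 3) = 0 at x ∈ {0, 3}; ∂E/∂y = 12(y - 1)(y + 2)(y + 4) = 0 at y ∈ {-4, -2, 1}.
The Hessian is diagonal: diag(E_xx, E_yy). Second derivatives: E_xx(0)=-36, E_xx(3)=36; E_yy(-4)=120, E_yy(-2)=-72, E_yy(1)=180.
Saddle points occur where the two diagonal entries have opposite signs: (0, -4), (0, 1), (3, -2). Count: 3.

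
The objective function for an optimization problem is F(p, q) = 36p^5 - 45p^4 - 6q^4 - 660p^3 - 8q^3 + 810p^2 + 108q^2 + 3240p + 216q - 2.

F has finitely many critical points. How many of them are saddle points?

6

F separates as a function of p plus a function of q, so ∇F=0 decouples.
∂F/∂p = 180(p - 3)(p - 2)(p + 1)(p + 3) = 0 at p ∈ {-3, -1, 2, 3}; ∂F/∂q = -24(q - 3)(q + 1)(q + 3) = 0 at q ∈ {-3, -1, 3}.
The Hessian is diagonal: diag(F_pp, F_qq). Second derivatives: F_pp(-3)=-10800, F_pp(-1)=4320, F_pp(2)=-2700, F_pp(3)=4320; F_qq(-3)=-288, F_qq(-1)=192, F_qq(3)=-576.
Saddle points occur where the two diagonal entries have opposite signs: (-3, -1), (-1, -3), (-1, 3), (2, -1), (3, -3), (3, 3). Count: 6.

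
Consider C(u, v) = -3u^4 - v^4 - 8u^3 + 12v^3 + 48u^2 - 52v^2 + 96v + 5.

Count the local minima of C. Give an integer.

1

C separates as a function of u plus a function of v, so ∇C=0 decouples.
∂C/∂u = -12u(u - 2)(u + 4) = 0 at u ∈ {-4, 0, 2}; ∂C/∂v = -4(v - 4)(v - 3)(v - 2) = 0 at v ∈ {2, 3, 4}.
The Hessian is diagonal: diag(C_uu, C_vv). Second derivatives: C_uu(-4)=-288, C_uu(0)=96, C_uu(2)=-144; C_vv(2)=-8, C_vv(3)=4, C_vv(4)=-8.
Local minima occur where both diagonal entries positive: (0, 3). Count: 1.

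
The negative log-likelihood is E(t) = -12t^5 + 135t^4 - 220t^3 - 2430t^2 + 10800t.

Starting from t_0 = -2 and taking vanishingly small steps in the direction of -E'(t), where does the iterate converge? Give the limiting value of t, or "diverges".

-3

E'(t) = -60(t - 5)(t - 4)(t - 3)(t + 3), so E'(-2) = 12600.
Gradient descent moves in the -E' direction, i.e. t is decreasing.
The nearest critical point in that direction is t = -3, where E'' = 20160 > 0 (a local minimum). The iterate converges there.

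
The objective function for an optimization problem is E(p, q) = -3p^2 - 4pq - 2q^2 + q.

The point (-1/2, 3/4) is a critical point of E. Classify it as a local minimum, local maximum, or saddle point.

The Hessian of E is constant: H = [[-6, -4], [-4, -4]].
det(H) = (-6)·(-4) − (-4)² = 8.
det(H) > 0 and tr(H) = -10 < 0, so H is negative definite and the point is a local maximum.

local maximum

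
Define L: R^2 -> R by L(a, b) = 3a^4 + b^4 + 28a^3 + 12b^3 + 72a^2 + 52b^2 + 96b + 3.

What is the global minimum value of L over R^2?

L(a,b) separates as P(a) + Q(b) + 3, so its minimum is min P + min Q + 3.
P'(a) = 12a(a + 3)(a + 4) vanishes at a ∈ {-4, -3, 0}; Q'(b) = 4(b + 2)(b + 3)(b + 4) vanishes at b ∈ {-4, -3, -2}.
Local minima of P (where P''>0): P(-4)=128, P(0)=0. Local minima of Q: Q(-4)=-64, Q(-2)=-64.
So the global minimum of L is P(0) + Q(-4) + 3 = 0 − 64 + 3 = -61, attained at (0, -4).

-61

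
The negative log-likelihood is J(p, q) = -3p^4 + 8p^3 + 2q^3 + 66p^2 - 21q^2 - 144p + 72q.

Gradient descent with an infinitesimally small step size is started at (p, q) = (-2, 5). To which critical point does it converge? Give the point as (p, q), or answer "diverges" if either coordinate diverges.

(1, 4)

J is separable, so gradient descent decouples: p follows -∂J/∂p, q follows -∂J/∂q.
∂J/∂p = -12(p - 4)(p - 1)(p + 3); at p=-2 this is -216, so p increases.
∂J/∂q = 6(q - 4)(q - 3); at q=5 this is 12, so q decreases.
p converges to its nearest critical value 1 (a local min of the p-part); q converges to 4. The iterate converges to (1, 4).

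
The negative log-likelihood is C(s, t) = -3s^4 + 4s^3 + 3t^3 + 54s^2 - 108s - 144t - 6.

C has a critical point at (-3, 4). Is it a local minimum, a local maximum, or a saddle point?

saddle point

The mixed partial ∂²C/∂s∂t is 0, so the Hessian at any point is diag(C_ss, C_tt) = diag(12(-3s^2 + 2s + 9), 18t).
At (-3, 4): H = diag(-288, 72).
The eigenvalues have opposite signs, so H is indefinite: a saddle point.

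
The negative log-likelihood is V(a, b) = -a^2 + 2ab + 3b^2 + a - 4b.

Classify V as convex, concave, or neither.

V is quadratic, so its Hessian is the constant matrix H = [[-2, 2], [2, 6]].
det(H) = -16, tr(H) = 4.
det(H) < 0, so H is indefinite: neither convex nor concave.

neither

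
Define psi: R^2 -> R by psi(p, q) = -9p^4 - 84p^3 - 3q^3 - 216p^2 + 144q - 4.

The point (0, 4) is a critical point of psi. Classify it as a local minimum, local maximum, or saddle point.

The mixed partial ∂²psi/∂p∂q is 0, so the Hessian at any point is diag(psi_pp, psi_qq) = diag(-36(3p^2 + 14p + 12), -18q).
At (0, 4): H = diag(-432, -72).
Both eigenvalues are negative, so H is negative definite: a local maximum.

local maximum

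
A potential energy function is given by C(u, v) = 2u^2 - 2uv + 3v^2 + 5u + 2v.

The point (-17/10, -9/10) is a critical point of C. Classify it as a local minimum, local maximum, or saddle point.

The Hessian of C is constant: H = [[4, -2], [-2, 6]].
det(H) = 4·6 − (-2)² = 20.
det(H) > 0 and tr(H) = 10 > 0, so H is positive definite and the point is a local minimum.

local minimum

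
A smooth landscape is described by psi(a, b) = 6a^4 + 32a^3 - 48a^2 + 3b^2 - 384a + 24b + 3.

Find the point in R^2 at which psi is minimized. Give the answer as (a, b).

psi(a,b) separates as P(a) + Q(b) + 3, so its minimum is min P + min Q + 3.
P'(a) = 24(a - 2)(a + 2)(a + 4) vanishes at a ∈ {-4, -2, 2}; Q'(b) = 6b + 24 vanishes at b ∈ {-4}.
Local minima of P (where P''>0): P(-4)=256, P(2)=-608. Local minima of Q: Q(-4)=-48.
So the global minimum of psi is P(2) + Q(-4) + 3 = -608 − 48 + 3 = -653, attained at (2, -4).

(2, -4)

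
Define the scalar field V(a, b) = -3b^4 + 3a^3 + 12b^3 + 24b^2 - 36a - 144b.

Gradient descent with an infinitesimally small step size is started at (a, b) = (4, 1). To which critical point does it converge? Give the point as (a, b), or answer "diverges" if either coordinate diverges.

V is separable, so gradient descent decouples: a follows -∂V/∂a, b follows -∂V/∂b.
∂V/∂a = 9(a - 2)(a + 2); at a=4 this is 108, so a decreases.
∂V/∂b = -12(b - 3)(b - 2)(b + 2); at b=1 this is -72, so b increases.
a converges to its nearest critical value 2 (a local min of the a-part); b converges to 2. The iterate converges to (2, 2).

(2, 2)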